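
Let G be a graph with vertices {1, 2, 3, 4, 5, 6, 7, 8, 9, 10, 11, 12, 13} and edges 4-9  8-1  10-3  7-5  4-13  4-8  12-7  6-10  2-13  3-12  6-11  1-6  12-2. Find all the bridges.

11-6, 12-7, 4-9, 5-7

The edges on the cycle 4-8-1-6-10-3-12-2-13-4 are not bridges since each lies on that cycle.
But removing 7-12 disconnects 7 from 12; removing 6-11 disconnects 6 from 11; removing 7-5 disconnects 7 from 5; removing 4-9 disconnects 4 from 9 — these are bridges.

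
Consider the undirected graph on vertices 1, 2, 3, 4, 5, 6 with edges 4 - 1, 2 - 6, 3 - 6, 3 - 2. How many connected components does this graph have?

3

5 is isolated — a component by itself.
Starting from 1 we can reach 1, 4. That is one component of size 2.
Starting from 2 we can reach 2, 3, 6. That is one component of size 3.
Total: 3 components.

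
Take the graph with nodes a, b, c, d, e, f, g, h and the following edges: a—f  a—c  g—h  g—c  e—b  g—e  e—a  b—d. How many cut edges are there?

The edges on the cycle g-e-a-c-g are not bridges since each lies on that cycle.
But removing b—e disconnects b from e; removing h—g disconnects h from g; removing d—b disconnects d from b; removing a—f disconnects a from f — these are bridges.
That makes 4 bridges.

4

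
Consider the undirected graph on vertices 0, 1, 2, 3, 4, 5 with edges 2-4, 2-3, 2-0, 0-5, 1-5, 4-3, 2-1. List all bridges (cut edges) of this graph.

The edges on the cycle 2-4-3-2 are not bridges since each lies on that cycle.
Every edge lies on some cycle, so there are no bridges.

none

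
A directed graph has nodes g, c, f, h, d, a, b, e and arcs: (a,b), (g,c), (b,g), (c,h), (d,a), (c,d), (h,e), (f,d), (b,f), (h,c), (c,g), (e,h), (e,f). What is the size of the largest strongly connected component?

{a, b, c, d, e, f, g, h} are all mutually reachable — one SCC of size 8.
The largest has 8 vertices.

8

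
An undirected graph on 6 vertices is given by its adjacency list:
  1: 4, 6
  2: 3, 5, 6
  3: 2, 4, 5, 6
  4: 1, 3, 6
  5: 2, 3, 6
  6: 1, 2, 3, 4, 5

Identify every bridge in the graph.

none

The edges on the cycle 6-1-4-6 are not bridges since each lies on that cycle.
Every edge lies on some cycle, so there are no bridges.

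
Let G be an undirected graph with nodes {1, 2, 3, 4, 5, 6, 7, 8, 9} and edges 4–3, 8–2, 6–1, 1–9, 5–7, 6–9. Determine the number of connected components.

4

Starting from 2 we can reach 2, 8. That is one component of size 2.
Starting from 5 we can reach 5, 7. That is one component of size 2.
Starting from 3 we can reach 3, 4. That is one component of size 2.
Starting from 1 we can reach 1, 6, 9. That is one component of size 3.
Total: 4 components.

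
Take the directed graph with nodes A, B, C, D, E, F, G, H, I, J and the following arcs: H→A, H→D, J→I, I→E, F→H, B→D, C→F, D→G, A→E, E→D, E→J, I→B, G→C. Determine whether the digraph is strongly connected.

From D we can reach every vertex (A, B, C, D, E, F, G, H, I, J), and every vertex can reach D (A, B, C, D, E, F, G, H, I, J). So the whole graph is one strongly connected component.

Yes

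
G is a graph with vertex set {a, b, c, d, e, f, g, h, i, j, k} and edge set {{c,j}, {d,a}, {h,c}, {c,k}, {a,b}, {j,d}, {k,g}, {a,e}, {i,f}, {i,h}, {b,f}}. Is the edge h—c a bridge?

No

After removing h—c, the path h-i-f-b-a-d-j-c still connects them, so the edge is not a bridge.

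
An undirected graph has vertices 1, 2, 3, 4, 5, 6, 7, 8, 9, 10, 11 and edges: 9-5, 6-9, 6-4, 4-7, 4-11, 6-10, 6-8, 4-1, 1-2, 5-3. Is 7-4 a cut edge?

Yes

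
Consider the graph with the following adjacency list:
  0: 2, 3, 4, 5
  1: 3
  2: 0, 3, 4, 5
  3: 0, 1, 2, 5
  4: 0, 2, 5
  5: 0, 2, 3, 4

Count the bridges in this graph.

1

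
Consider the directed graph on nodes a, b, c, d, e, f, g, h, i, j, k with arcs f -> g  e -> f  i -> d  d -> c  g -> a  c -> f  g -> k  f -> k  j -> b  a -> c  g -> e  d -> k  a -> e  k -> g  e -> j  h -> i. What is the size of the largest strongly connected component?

{a, c, e, f, g, k} are all mutually reachable — one SCC of size 6.
{b} is an SCC by itself.
{d} is an SCC by itself.
{j} is an SCC by itself.
{i} is an SCC by itself.
(and 1 more singleton SCC)
The largest has 6 vertices.

6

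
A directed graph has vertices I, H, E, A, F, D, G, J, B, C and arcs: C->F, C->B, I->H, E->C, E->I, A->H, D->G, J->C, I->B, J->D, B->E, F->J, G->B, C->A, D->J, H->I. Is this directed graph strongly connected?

Yes

From J we can reach every vertex (A, B, C, D, E, F, G, H, I, J), and every vertex can reach J (A, B, C, D, E, F, G, H, I, J). So the whole graph is one strongly connected component.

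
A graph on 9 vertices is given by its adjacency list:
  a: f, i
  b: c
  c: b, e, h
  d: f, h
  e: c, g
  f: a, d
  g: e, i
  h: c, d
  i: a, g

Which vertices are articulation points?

c

Removing c increases the component count from 1 to 2, so c is a cut vertex.
By contrast removing e leaves 1 component; it is not a cut vertex. No other vertex is a cut vertex either.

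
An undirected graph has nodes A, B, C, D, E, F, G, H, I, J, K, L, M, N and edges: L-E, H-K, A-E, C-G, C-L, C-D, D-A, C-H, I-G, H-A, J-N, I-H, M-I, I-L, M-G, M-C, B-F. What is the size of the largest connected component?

10

Starting from B we can reach B, F. That is one component of size 2.
Starting from J we can reach J, N. That is one component of size 2.
Starting from A we can reach A, C, D, E, G, H, I, K, L, M. That is one component of size 10.
The largest has 10 vertices.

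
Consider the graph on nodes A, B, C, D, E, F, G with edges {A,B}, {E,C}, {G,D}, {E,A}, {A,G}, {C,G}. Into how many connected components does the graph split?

2

F is isolated — a component by itself.
Starting from A we can reach A, B, C, D, E, G. That is one component of size 6.
Total: 2 components.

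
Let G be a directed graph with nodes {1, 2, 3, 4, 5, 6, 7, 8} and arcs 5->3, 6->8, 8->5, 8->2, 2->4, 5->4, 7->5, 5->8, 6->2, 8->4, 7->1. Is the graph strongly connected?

No

There is no directed path from 3 to 2, so the graph is not strongly connected.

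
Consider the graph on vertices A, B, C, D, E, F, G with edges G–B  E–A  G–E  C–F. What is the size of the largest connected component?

D is isolated — a component by itself.
Starting from C we can reach C, F. That is one component of size 2.
Starting from A we can reach A, B, E, G. That is one component of size 4.
The largest has 4 vertices.

4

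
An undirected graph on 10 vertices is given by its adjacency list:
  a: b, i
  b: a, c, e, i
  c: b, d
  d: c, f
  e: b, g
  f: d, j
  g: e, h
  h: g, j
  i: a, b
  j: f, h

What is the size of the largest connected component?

10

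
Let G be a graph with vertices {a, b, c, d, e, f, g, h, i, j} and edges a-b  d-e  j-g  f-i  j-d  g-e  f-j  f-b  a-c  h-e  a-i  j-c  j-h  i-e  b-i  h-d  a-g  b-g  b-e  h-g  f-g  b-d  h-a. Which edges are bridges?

The edges on the cycle h-a-b-d-h are not bridges since each lies on that cycle.
Every edge lies on some cycle, so there are no bridges.

none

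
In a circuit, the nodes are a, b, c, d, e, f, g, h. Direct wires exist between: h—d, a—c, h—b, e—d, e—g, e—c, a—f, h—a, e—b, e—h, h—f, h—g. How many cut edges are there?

0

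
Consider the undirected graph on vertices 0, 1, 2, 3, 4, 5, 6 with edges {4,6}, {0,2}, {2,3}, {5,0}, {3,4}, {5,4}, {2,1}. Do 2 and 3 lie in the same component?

Yes

From 2 we can reach 0, 1, 2, 3, 4, 5, 6, which includes 3.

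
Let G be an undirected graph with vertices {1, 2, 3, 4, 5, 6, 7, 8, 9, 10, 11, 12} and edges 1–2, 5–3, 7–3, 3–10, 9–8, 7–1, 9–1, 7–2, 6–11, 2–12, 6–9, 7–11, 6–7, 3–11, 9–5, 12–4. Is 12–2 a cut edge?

Yes

Removing 12–2 leaves no path between 12 and 2: the component count goes from 1 to 2. So it is a bridge.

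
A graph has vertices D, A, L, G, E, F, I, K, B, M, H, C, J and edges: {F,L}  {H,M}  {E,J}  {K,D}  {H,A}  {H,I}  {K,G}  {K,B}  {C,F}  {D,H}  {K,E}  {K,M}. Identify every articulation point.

Removing E increases the component count from 2 to 3, so E is a cut vertex.
Removing F increases the component count from 2 to 3, so F is a cut vertex.
Removing H increases the component count from 2 to 4, so H is a cut vertex.
Likewise K is a cut vertex.
By contrast removing G leaves 2 components; it is not a cut vertex. No other vertex is a cut vertex either.

E, F, H, K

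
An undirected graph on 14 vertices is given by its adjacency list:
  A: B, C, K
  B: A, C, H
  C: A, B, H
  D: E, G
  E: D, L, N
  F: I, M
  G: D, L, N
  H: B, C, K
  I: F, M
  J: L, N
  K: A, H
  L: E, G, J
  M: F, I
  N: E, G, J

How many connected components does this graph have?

3

Starting from F we can reach F, I, M. That is one component of size 3.
Starting from A we can reach A, B, C, H, K. That is one component of size 5.
Starting from D we can reach D, E, G, J, L, N. That is one component of size 6.
Total: 3 components.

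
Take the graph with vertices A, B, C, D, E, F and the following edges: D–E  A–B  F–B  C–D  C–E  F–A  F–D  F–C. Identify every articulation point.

Removing F increases the component count from 1 to 2, so F is a cut vertex.
By contrast removing C leaves 1 component; it is not a cut vertex. No other vertex is a cut vertex either.

F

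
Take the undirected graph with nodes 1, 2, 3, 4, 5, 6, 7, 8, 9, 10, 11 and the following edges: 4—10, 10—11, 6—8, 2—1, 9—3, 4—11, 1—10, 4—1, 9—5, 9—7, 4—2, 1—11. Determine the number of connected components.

3

Starting from 6 we can reach 6, 8. That is one component of size 2.
Starting from 3 we can reach 3, 5, 7, 9. That is one component of size 4.
Starting from 1 we can reach 1, 2, 4, 10, 11. That is one component of size 5.
Total: 3 components.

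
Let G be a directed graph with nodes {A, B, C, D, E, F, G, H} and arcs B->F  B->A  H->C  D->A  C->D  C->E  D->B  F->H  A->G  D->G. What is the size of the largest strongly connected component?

5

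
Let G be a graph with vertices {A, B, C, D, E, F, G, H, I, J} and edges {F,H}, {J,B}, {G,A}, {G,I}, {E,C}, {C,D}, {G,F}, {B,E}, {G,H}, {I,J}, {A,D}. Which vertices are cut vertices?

G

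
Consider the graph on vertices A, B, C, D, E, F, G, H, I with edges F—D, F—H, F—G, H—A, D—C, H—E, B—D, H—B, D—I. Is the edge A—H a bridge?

Yes

Removing A—H leaves no path between A and H: the component count goes from 1 to 2. So it is a bridge.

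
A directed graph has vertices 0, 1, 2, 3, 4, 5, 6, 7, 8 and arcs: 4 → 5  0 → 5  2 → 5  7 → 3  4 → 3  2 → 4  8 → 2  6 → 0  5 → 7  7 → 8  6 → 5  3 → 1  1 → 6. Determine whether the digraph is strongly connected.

Yes

From 7 we can reach every vertex (0, 1, 2, 3, 4, 5, 6, 7, 8), and every vertex can reach 7 (0, 1, 2, 3, 4, 5, 6, 7, 8). So the whole graph is one strongly connected component.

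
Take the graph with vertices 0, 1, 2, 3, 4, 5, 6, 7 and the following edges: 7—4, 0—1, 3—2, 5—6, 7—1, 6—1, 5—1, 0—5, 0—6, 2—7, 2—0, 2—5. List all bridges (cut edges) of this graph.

2-3, 4-7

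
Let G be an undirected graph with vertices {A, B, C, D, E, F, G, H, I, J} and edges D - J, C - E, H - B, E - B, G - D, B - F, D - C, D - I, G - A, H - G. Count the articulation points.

3

Removing B increases the component count from 1 to 2, so B is a cut vertex.
Removing D increases the component count from 1 to 3, so D is a cut vertex.
Removing G increases the component count from 1 to 2, so G is a cut vertex.
By contrast removing H leaves 1 component; it is not a cut vertex. No other vertex is a cut vertex either.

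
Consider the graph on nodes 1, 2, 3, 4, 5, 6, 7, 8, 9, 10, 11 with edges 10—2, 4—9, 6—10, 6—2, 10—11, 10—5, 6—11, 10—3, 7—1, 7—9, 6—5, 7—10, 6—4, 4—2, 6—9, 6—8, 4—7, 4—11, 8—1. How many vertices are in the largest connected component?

Starting from 1 we can reach 1, 2, 3, 4, 5, 6, 7, 8, 9, 10, 11. That is one component of size 11.
The largest has 11 vertices.

11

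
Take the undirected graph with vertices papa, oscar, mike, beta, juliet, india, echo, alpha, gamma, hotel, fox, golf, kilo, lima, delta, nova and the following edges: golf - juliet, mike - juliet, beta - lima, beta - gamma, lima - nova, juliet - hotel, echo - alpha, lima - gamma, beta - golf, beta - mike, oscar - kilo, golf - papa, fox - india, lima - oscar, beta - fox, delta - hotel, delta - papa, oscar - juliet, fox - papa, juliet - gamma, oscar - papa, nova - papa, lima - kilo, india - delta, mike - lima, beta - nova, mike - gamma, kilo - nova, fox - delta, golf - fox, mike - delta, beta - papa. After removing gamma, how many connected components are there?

With gamma gone, the remaining components are: {echo, alpha}; {fox, beta, golf, kilo, lima, mike, nova, papa, delta, hotel, india, oscar, juliet}.
That is 2 components.

2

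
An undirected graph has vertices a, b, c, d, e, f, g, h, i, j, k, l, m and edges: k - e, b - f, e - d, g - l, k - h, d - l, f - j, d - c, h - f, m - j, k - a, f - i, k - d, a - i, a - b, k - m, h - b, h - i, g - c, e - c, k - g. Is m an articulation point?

Deleting m leaves 1 component (was 1) (its neighbors j, k remain connected to each other), so m is not a cut vertex.

No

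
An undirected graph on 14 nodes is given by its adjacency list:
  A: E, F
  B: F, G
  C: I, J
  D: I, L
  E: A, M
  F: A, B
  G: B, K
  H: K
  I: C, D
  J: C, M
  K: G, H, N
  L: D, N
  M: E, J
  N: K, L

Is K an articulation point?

Yes

Deleting K raises the number of components from 1 to 2, so K is a cut vertex.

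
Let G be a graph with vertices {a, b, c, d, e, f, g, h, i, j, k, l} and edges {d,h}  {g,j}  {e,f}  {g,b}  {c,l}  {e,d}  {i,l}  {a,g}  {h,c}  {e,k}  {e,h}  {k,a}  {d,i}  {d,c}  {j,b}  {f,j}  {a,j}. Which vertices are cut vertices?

e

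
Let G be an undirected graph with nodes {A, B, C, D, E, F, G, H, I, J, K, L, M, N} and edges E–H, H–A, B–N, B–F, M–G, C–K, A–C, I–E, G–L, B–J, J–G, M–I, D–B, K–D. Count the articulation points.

2

Removing B increases the component count from 1 to 3, so B is a cut vertex.
Removing G increases the component count from 1 to 2, so G is a cut vertex.
By contrast removing J leaves 1 component; it is not a cut vertex. No other vertex is a cut vertex either.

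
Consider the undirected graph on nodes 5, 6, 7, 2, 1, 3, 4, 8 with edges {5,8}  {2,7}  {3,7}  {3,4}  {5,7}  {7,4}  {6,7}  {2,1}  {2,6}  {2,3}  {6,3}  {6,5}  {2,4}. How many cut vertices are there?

2

Removing 2 increases the component count from 1 to 2, so 2 is a cut vertex.
Removing 5 increases the component count from 1 to 2, so 5 is a cut vertex.
By contrast removing 4 leaves 1 component; it is not a cut vertex. No other vertex is a cut vertex either.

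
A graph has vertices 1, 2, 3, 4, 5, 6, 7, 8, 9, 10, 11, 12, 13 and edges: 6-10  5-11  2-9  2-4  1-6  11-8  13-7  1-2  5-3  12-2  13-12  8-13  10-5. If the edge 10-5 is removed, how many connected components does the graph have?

10 and 5 are still connected via 10-6-1-2-12-13-8-11-5, so the component count stays at 1.

1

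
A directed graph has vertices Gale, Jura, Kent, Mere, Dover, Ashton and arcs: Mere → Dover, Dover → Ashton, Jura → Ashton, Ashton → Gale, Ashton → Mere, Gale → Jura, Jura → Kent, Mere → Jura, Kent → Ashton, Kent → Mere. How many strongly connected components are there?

1

{Gale, Jura, Kent, Mere, Dover, Ashton} are all mutually reachable — one SCC of size 6.
That gives 1 strongly connected component.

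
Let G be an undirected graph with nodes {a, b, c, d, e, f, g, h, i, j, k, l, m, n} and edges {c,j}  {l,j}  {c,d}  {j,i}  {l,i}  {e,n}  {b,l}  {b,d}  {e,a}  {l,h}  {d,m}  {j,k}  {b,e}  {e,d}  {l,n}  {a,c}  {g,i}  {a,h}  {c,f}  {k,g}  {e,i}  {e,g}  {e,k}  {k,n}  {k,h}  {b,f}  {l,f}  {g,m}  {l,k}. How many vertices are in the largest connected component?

Starting from a we can reach a, b, c, d, e, f, g, h, i, j, k, l, m, n. That is one component of size 14.
The largest has 14 vertices.

14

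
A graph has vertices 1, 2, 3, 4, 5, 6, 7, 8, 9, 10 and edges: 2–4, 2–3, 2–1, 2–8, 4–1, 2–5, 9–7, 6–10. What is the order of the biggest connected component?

Starting from 6 we can reach 6, 10. That is one component of size 2.
Starting from 7 we can reach 7, 9. That is one component of size 2.
Starting from 1 we can reach 1, 2, 3, 4, 5, 8. That is one component of size 6.
The largest has 6 vertices.

6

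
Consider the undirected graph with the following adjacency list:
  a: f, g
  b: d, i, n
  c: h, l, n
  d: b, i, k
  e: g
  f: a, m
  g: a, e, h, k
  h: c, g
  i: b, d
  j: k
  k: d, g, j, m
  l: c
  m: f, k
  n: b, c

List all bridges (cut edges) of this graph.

c-l, e-g, j-k

The edges on the cycle k-g-h-c-n-b-i-d-k are not bridges since each lies on that cycle.
But removing l-c disconnects l from c; removing e-g disconnects e from g; removing k-j disconnects k from j — these are bridges.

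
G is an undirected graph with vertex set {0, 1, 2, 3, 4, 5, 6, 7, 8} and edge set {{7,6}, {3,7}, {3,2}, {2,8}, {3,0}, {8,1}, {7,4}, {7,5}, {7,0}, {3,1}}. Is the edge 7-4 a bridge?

Yes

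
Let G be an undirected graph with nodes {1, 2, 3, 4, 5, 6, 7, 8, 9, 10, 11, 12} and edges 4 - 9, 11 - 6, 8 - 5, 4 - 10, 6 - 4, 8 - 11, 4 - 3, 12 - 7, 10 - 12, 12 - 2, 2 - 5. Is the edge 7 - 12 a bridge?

Yes

Removing 7 - 12 leaves no path between 7 and 12: the component count goes from 2 to 3. So it is a bridge.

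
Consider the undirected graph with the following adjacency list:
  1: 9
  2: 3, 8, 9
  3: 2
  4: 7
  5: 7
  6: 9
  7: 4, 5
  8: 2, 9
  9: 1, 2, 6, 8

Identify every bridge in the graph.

1-9, 2-3, 4-7, 5-7, 6-9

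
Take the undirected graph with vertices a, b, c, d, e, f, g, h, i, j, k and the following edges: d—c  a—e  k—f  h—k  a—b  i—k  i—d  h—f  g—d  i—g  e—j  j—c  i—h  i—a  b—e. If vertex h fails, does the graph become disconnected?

No

Deleting h leaves 1 component (was 1) (its neighbors f, i, k remain connected to each other), so h is not a cut vertex.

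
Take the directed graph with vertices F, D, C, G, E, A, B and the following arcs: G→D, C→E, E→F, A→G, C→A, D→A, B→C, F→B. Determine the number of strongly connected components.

2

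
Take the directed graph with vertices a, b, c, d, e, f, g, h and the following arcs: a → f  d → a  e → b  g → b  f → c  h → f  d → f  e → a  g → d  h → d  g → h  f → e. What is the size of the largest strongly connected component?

3

{a, e, f} are all mutually reachable — one SCC of size 3.
{h} is an SCC by itself.
{c} is an SCC by itself.
{g} is an SCC by itself.
{b} is an SCC by itself.
(and 1 more singleton SCC)
The largest has 3 vertices.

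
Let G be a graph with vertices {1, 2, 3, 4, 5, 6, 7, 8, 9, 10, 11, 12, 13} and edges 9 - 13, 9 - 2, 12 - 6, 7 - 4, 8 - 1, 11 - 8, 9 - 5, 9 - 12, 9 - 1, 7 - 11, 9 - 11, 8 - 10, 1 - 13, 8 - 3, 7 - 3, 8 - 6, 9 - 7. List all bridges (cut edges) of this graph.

10-8, 2-9, 4-7, 5-9

The edges on the cycle 9-7-3-8-11-9 are not bridges since each lies on that cycle.
But removing 4 - 7 disconnects 4 from 7; removing 5 - 9 disconnects 5 from 9; removing 9 - 2 disconnects 9 from 2; removing 10 - 8 disconnects 10 from 8 — these are bridges.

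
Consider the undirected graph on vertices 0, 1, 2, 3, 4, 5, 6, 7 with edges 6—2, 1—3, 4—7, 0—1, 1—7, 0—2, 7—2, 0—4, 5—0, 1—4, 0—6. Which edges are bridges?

The edges on the cycle 0-1-4-0 are not bridges since each lies on that cycle.
But removing 5—0 disconnects 5 from 0; removing 3—1 disconnects 3 from 1 — these are bridges.

0-5, 1-3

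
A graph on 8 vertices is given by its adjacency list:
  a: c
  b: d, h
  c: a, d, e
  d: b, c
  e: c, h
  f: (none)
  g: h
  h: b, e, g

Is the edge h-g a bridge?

Yes

Removing h-g leaves no path between h and g: the component count goes from 2 to 3. So it is a bridge.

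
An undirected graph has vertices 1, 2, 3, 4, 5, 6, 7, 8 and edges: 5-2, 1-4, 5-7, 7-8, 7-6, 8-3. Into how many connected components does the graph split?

2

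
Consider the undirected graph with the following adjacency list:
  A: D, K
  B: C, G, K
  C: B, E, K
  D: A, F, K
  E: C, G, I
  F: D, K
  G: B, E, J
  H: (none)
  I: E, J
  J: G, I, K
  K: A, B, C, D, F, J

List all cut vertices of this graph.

K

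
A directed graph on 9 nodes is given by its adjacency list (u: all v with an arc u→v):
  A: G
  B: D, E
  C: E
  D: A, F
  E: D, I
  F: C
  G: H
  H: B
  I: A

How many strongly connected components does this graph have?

{A, B, C, D, E, F, G, H, I} are all mutually reachable — one SCC of size 9.
That gives 1 strongly connected component.

1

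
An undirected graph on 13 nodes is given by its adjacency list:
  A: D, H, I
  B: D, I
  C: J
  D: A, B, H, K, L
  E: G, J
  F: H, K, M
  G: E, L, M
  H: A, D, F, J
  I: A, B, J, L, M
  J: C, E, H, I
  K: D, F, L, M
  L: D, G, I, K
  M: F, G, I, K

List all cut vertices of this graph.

J

Removing J increases the component count from 1 to 2, so J is a cut vertex.
By contrast removing E leaves 1 component; it is not a cut vertex. No other vertex is a cut vertex either.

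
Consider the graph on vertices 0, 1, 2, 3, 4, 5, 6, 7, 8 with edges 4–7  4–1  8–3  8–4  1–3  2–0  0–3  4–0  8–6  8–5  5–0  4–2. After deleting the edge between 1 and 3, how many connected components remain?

1 and 3 are still connected via 1-4-8-3, so the component count stays at 1.

1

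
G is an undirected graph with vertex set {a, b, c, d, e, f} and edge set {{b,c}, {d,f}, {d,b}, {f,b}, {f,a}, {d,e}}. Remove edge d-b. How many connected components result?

d and b are still connected via d-f-b, so the component count stays at 1.

1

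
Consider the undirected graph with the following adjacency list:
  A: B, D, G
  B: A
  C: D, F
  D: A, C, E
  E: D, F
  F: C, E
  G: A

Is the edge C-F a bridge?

No

After removing C-F, the path C-D-E-F still connects them, so the edge is not a bridge.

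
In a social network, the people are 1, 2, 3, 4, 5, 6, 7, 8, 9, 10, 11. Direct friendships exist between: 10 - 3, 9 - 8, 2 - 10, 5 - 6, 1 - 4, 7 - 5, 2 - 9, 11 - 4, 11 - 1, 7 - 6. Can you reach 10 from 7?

No

The component containing 7 is {5, 6, 7}, and 10 is not in it.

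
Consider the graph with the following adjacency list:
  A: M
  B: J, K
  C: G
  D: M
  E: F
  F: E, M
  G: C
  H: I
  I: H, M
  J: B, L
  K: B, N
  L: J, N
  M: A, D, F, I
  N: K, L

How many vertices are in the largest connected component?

7

Starting from C we can reach C, G. That is one component of size 2.
Starting from B we can reach B, J, K, L, N. That is one component of size 5.
Starting from A we can reach A, D, E, F, H, I, M. That is one component of size 7.
The largest has 7 vertices.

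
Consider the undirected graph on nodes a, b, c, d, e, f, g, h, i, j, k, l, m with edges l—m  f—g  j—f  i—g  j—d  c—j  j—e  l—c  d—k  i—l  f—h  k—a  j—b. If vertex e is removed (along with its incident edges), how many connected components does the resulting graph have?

With e gone, the remaining components are: {a, b, c, d, f, g, h, i, j, k, l, m}.
That is 1 component.

1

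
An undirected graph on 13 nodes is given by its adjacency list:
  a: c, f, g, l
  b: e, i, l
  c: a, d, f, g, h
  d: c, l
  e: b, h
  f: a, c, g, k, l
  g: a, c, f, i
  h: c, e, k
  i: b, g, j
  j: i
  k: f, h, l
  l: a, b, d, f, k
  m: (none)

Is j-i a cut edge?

Yes

Removing j-i leaves no path between j and i: the component count goes from 2 to 3. So it is a bridge.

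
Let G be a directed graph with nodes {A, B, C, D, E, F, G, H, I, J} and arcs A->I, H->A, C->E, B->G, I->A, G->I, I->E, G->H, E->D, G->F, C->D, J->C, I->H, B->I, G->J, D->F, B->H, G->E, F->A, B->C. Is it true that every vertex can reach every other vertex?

No

There is no directed path from H to C, so the graph is not strongly connected.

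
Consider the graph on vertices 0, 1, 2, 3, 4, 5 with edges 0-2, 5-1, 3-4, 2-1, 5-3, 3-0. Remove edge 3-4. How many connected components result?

2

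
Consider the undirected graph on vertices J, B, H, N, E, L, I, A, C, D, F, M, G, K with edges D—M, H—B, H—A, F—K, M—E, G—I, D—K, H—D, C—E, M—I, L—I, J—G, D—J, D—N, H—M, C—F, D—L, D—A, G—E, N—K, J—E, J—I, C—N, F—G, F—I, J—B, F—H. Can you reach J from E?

Yes

From E we can reach A, B, C, D, E, F, G, H, I, J, K, L, M, N, which includes J.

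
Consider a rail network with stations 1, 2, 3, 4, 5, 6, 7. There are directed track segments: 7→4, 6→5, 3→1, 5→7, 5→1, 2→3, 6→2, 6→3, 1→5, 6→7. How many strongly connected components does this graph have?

{1, 5} are all mutually reachable — one SCC of size 2.
{7} is an SCC by itself.
{6} is an SCC by itself.
{3} is an SCC by itself.
{4} is an SCC by itself.
(and 1 more singleton SCC)
That gives 6 strongly connected components.

6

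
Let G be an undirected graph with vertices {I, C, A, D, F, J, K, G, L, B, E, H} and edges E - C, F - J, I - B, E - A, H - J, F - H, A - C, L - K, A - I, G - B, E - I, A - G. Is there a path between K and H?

The component containing K is {K, L}, and H is not in it.

No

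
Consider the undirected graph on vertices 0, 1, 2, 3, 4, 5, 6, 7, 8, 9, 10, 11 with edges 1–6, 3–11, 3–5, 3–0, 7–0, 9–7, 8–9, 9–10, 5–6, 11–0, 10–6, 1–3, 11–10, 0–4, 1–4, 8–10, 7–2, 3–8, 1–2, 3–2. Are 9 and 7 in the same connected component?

Yes

From 9 we can reach 0, 1, 2, 3, 4, 5, 6, 7, 8, 9, 10, 11, which includes 7.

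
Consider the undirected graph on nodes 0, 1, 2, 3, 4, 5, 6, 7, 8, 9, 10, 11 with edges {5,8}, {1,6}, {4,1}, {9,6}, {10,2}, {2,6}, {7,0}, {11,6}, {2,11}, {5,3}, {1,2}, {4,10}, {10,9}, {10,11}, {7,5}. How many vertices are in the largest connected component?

7

Starting from 0 we can reach 0, 3, 5, 7, 8. That is one component of size 5.
Starting from 1 we can reach 1, 2, 4, 6, 9, 10, 11. That is one component of size 7.
The largest has 7 vertices.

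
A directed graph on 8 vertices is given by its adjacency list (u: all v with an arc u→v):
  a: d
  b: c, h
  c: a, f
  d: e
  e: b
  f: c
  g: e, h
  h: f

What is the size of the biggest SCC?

7

{a, b, c, d, e, f, h} are all mutually reachable — one SCC of size 7.
{g} is an SCC by itself.
The largest has 7 vertices.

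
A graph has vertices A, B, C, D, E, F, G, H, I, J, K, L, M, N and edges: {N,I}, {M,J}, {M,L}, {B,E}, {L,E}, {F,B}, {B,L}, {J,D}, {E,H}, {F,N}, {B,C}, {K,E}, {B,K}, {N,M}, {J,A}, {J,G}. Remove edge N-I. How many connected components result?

Before removal there is 1 component.
N-I is a bridge — removing it separates N's side from I's side.
After removal: 2 components.

2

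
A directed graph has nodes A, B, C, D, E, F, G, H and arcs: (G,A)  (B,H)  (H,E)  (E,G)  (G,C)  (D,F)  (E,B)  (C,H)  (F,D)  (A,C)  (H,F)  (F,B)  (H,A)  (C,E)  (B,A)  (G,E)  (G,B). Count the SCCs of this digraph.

{A, B, C, D, E, F, G, H} are all mutually reachable — one SCC of size 8.
That gives 1 strongly connected component.

1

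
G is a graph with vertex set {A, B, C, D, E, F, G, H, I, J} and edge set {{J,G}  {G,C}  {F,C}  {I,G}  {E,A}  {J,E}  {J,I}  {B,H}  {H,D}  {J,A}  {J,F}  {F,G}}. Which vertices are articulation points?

H, J

Removing H increases the component count from 2 to 3, so H is a cut vertex.
Removing J increases the component count from 2 to 3, so J is a cut vertex.
By contrast removing A leaves 2 components; it is not a cut vertex. No other vertex is a cut vertex either.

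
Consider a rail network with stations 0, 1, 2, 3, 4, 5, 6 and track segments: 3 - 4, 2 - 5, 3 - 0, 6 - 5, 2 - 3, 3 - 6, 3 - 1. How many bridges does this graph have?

3

The edges on the cycle 2-3-6-5-2 are not bridges since each lies on that cycle.
But removing 3 - 1 disconnects 3 from 1; removing 3 - 0 disconnects 3 from 0; removing 3 - 4 disconnects 3 from 4 — these are bridges.
That makes 3 bridges.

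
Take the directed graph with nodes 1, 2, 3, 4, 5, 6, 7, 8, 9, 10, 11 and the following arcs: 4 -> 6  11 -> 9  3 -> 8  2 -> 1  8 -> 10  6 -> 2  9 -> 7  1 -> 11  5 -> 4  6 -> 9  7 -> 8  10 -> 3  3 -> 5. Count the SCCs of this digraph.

{1, 2, 3, 4, 5, 6, 7, 8, 9, 10, 11} are all mutually reachable — one SCC of size 11.
That gives 1 strongly connected component.

1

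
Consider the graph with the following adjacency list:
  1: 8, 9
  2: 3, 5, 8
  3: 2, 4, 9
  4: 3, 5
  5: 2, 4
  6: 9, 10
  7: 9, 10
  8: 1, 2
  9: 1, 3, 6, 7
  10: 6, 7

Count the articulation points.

Removing 9 increases the component count from 1 to 2, so 9 is a cut vertex.
By contrast removing 2 leaves 1 component; it is not a cut vertex. No other vertex is a cut vertex either.

1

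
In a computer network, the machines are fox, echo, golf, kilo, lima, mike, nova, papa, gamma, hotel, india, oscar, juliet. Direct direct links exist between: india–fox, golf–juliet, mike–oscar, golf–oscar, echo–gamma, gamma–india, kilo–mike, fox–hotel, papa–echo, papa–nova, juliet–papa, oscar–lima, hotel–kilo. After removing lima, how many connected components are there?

1

With lima gone, the remaining components are: {fox, echo, golf, kilo, mike, nova, papa, gamma, hotel, india, oscar, juliet}.
That is 1 component.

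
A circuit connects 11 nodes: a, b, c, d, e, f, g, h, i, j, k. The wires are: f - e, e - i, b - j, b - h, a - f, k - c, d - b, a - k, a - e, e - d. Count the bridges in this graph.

The edges on the cycle a-f-e-a are not bridges since each lies on that cycle.
But removing k - c disconnects k from c; removing e - d disconnects e from d; removing a - k disconnects a from k; removing d - b disconnects d from b — these are bridges.
In total 7 edges are bridges.

7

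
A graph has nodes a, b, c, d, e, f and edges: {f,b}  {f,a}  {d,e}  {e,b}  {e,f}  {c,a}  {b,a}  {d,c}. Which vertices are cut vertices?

Removing f, for instance, still leaves 1 component. No single vertex removal increases the component count — the graph has no articulation points.

none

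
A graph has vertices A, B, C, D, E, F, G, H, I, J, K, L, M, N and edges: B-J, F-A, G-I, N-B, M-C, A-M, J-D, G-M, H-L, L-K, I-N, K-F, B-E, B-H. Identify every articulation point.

B, J, M

Removing B increases the component count from 1 to 3, so B is a cut vertex.
Removing J increases the component count from 1 to 2, so J is a cut vertex.
Removing M increases the component count from 1 to 2, so M is a cut vertex.
By contrast removing E leaves 1 component; it is not a cut vertex. No other vertex is a cut vertex either.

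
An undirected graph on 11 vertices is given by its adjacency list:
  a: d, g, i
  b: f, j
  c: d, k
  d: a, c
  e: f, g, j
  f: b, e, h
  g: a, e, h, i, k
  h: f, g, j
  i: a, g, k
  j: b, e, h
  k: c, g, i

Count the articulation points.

1

Removing g increases the component count from 1 to 2, so g is a cut vertex.
By contrast removing i leaves 1 component; it is not a cut vertex. No other vertex is a cut vertex either.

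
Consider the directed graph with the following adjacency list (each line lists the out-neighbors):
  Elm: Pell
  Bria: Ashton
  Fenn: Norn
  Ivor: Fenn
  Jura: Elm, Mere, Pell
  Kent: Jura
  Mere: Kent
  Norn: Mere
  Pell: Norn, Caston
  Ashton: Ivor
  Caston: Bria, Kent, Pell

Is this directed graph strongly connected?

From Caston we can reach every vertex (Elm, Bria, Fenn, Ivor, Jura, Kent, Mere, Norn, Pell, Ashton, Caston), and every vertex can reach Caston (Elm, Bria, Fenn, Ivor, Jura, Kent, Mere, Norn, Pell, Ashton, Caston). So the whole graph is one strongly connected component.

Yes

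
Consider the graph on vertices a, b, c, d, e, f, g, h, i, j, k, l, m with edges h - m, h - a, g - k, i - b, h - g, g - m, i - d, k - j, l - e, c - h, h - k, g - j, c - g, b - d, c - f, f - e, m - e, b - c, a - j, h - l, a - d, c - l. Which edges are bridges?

The edges on the cycle b-c-h-a-d-b are not bridges since each lies on that cycle.
Every edge lies on some cycle, so there are no bridges.

none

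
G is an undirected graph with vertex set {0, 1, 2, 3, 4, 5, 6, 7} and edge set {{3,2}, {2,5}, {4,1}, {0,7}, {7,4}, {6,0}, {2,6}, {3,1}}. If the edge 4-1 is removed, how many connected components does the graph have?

4 and 1 are still connected via 4-7-0-6-2-3-1, so the component count stays at 1.

1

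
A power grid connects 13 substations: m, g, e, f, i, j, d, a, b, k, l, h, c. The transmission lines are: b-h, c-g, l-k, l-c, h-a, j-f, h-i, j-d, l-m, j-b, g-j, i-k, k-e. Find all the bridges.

a-h, d-j, e-k, f-j, l-m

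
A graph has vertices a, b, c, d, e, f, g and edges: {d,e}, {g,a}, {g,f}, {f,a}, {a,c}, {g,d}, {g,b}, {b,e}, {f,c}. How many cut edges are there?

The edges on the cycle g-d-e-b-g are not bridges since each lies on that cycle.
Every edge lies on some cycle, so there are no bridges.

0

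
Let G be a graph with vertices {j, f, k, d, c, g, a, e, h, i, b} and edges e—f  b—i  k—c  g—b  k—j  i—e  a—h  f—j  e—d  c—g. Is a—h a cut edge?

Yes

Removing a—h leaves no path between a and h: the component count goes from 2 to 3. So it is a bridge.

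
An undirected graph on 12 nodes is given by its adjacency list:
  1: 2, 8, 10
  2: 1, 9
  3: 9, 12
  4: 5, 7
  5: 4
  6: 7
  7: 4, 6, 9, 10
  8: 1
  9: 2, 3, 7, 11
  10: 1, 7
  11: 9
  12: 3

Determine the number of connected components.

1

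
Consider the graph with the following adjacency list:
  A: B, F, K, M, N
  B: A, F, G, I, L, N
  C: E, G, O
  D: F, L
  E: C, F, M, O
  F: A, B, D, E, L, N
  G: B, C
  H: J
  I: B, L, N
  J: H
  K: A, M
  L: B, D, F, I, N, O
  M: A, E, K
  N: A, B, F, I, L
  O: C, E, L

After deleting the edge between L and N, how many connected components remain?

L and N are still connected via L-B-N, so the component count stays at 2.

2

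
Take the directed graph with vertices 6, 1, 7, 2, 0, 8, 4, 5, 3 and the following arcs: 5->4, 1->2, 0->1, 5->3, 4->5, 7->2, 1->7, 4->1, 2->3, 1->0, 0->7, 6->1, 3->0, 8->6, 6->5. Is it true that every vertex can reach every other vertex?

There is no directed path from 0 to 8, so the graph is not strongly connected.

No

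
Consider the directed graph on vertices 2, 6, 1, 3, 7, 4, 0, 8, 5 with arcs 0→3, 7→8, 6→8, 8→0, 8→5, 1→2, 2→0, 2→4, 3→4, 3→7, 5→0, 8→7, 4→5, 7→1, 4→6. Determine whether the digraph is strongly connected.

Yes

From 3 we can reach every vertex (0, 1, 2, 3, 4, 5, 6, 7, 8), and every vertex can reach 3 (0, 1, 2, 3, 4, 5, 6, 7, 8). So the whole graph is one strongly connected component.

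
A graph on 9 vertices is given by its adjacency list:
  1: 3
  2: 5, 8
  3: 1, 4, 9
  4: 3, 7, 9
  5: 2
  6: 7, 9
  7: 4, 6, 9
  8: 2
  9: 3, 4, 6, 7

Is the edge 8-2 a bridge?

Yes

Removing 8-2 leaves no path between 8 and 2: the component count goes from 2 to 3. So it is a bridge.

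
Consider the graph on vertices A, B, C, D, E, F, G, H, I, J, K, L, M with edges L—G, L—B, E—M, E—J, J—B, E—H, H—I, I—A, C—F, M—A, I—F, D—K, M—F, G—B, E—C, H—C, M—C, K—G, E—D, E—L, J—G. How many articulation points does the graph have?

1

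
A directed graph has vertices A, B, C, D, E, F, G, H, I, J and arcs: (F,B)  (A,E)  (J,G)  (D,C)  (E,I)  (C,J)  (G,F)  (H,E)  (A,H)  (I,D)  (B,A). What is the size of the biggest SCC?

10

{A, B, C, D, E, F, G, H, I, J} are all mutually reachable — one SCC of size 10.
The largest has 10 vertices.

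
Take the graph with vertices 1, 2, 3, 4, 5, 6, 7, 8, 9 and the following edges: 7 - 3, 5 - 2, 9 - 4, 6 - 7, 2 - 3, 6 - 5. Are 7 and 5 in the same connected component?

From 7 we can reach 2, 3, 5, 6, 7, which includes 5.

Yes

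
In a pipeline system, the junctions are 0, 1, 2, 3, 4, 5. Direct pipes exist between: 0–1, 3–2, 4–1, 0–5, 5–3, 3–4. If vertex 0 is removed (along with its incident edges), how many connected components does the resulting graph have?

1

With 0 gone, the remaining components are: {1, 2, 3, 4, 5}.
That is 1 component.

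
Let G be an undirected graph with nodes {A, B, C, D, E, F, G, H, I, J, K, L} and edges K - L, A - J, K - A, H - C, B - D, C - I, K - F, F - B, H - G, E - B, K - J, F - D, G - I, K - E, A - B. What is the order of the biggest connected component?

8

Starting from C we can reach C, G, H, I. That is one component of size 4.
Starting from A we can reach A, B, D, E, F, J, K, L. That is one component of size 8.
The largest has 8 vertices.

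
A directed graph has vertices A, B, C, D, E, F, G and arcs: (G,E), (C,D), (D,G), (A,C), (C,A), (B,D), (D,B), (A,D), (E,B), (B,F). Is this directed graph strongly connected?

There is no directed path from F to A, so the graph is not strongly connected.

No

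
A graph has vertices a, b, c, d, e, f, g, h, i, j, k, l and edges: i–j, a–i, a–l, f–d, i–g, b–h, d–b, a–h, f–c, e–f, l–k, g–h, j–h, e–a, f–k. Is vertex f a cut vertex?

Deleting f raises the number of components from 1 to 2, so f is a cut vertex.

Yes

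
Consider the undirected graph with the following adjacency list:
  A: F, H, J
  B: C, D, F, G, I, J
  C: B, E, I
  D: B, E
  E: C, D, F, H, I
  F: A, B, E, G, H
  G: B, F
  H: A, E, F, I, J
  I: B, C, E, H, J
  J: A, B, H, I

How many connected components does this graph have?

Starting from A we can reach A, B, C, D, E, F, G, H, I, J. That is one component of size 10.
Total: 1 component.

1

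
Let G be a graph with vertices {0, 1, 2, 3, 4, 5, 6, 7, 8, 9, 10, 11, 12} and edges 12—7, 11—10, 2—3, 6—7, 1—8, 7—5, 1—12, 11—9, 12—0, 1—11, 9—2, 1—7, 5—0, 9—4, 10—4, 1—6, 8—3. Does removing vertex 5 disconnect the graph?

Deleting 5 leaves 1 component (was 1) (its neighbors 0, 7 remain connected to each other), so 5 is not a cut vertex.

No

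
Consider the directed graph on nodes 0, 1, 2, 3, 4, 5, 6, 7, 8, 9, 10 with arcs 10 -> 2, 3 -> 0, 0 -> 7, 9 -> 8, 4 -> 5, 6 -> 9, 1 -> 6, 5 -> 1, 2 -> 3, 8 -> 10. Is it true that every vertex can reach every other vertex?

No

There is no directed path from 3 to 4, so the graph is not strongly connected.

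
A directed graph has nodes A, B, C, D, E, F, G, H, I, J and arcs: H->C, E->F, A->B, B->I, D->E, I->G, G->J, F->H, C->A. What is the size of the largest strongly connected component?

1

{D} is an SCC by itself.
{F} is an SCC by itself.
{G} is an SCC by itself.
{B} is an SCC by itself.
{A} is an SCC by itself.
(and 5 more singleton SCCs)
The largest has 1 vertex.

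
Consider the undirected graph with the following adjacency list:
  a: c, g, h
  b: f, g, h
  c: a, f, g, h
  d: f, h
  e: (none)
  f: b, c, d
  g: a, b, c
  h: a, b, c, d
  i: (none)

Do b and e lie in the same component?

No

The component containing b is {a, b, c, d, f, g, h}, and e is not in it.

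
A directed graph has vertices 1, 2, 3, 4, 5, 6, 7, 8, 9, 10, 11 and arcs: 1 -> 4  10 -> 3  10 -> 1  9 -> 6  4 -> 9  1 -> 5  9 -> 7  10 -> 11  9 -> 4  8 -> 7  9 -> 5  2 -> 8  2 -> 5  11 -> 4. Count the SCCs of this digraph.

10

{4, 9} are all mutually reachable — one SCC of size 2.
{11} is an SCC by itself.
{3} is an SCC by itself.
{10} is an SCC by itself.
{7} is an SCC by itself.
(and 5 more singleton SCCs)
That gives 10 strongly connected components.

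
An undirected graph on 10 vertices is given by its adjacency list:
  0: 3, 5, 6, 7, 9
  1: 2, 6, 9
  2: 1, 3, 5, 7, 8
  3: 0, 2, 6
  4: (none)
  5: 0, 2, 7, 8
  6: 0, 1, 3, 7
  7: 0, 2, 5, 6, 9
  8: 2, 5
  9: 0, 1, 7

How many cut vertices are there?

0

Removing 5, for instance, still leaves 2 components. No single vertex removal increases the component count — the graph has no articulation points.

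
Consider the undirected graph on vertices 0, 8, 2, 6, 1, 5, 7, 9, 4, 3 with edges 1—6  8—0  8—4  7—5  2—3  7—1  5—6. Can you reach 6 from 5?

From 5 we can reach 1, 5, 6, 7, which includes 6.

Yes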